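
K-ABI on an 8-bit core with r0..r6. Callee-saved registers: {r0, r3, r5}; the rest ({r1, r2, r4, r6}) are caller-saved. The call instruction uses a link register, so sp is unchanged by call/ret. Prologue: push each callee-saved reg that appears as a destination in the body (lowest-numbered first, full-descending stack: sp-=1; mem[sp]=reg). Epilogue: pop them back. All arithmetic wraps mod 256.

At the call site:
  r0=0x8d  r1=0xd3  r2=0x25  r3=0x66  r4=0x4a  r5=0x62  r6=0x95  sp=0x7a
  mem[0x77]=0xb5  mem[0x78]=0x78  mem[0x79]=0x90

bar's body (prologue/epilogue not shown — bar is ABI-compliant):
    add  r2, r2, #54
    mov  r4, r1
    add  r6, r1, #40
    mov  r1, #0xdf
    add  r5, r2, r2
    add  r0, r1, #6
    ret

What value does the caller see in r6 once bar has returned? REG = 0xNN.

prologue: push r0 -> mem[0x79]=0x8d, sp=0x79
prologue: push r5 -> mem[0x78]=0x62, sp=0x78
body[0] add  r2, r2, #54 -> r2=0x5b
body[1] mov  r4, r1 -> r4=0xd3
body[2] add  r6, r1, #40 -> r6=0xfb
body[3] mov  r1, #0xdf -> r1=0xdf
body[4] add  r5, r2, r2 -> r5=0xb6
body[5] add  r0, r1, #6 -> r0=0xe5
epilogue: pop r5=0x62, sp=0x79
epilogue: pop r0=0x8d, sp=0x7a
r6 is caller-saved -> body value

REG = 0xfb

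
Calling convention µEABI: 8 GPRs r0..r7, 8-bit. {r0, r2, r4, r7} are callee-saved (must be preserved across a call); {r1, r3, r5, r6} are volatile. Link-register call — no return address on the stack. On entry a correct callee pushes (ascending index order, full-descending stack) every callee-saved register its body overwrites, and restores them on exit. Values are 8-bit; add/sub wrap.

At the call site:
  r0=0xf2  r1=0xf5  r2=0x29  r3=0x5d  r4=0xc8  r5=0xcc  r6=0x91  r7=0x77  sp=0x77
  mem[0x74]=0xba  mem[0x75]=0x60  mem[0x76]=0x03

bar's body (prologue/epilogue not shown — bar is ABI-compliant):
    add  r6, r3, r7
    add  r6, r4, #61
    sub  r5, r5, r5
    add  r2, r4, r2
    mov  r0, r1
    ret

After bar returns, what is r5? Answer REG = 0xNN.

prologue: push r0 -> mem[0x76]=0xf2, sp=0x76
prologue: push r2 -> mem[0x75]=0x29, sp=0x75
body[0] add  r6, r3, r7 -> r6=0xd4
body[1] add  r6, r4, #61 -> r6=0x05
body[2] sub  r5, r5, r5 -> r5=0x00
body[3] add  r2, r4, r2 -> r2=0xf1
body[4] mov  r0, r1 -> r0=0xf5
epilogue: pop r2=0x29, sp=0x76
epilogue: pop r0=0xf2, sp=0x77
r5 is caller-saved -> body value

REG = 0x00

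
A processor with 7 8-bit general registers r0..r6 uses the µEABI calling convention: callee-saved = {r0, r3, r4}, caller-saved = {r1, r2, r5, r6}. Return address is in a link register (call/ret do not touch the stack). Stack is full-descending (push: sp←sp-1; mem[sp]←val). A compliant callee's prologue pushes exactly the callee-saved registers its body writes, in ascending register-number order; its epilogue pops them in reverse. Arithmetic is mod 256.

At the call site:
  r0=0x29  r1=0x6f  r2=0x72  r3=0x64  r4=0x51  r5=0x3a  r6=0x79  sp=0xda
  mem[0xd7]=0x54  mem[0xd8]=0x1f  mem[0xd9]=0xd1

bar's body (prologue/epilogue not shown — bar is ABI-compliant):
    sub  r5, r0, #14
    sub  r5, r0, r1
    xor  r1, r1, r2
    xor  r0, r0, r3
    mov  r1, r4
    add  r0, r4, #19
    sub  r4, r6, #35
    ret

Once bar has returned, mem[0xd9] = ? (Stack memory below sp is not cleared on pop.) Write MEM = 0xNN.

MEM = 0x29

prologue: push r0 → mem[0xd9]=0x29, sp=0xd9
prologue: push r4 → mem[0xd8]=0x51, sp=0xd8
body[0] sub  r5, r0, #14 → r5=0x1b
body[1] sub  r5, r0, r1 → r5=0xba
body[2] xor  r1, r1, r2 → r1=0x1d
body[3] xor  r0, r0, r3 → r0=0x4d
body[4] mov  r1, r4 → r1=0x51
body[5] add  r0, r4, #19 → r0=0x64
body[6] sub  r4, r6, #35 → r4=0x56
epilogue: pop r4=0x51, sp=0xd9
epilogue: pop r0=0x29, sp=0xda
prologue pushed ['r0', 'r4'] at ['0xd9', '0xd8']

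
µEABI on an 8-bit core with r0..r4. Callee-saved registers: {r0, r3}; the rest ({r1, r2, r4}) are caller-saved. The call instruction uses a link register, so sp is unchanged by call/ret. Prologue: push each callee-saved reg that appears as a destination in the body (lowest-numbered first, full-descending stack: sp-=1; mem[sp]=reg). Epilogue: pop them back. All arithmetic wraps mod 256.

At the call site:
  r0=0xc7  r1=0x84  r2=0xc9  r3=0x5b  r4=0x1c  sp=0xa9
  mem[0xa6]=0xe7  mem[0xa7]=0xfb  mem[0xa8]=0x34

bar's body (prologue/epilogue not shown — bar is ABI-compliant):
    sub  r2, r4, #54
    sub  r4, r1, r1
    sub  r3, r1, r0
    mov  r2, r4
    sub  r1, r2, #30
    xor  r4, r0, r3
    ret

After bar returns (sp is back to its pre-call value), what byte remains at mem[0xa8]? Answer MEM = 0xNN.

MEM = 0x5b

prologue: push r3 → mem[0xa8]=0x5b, sp=0xa8
body[0] sub  r2, r4, #54 → r2=0xe6
body[1] sub  r4, r1, r1 → r4=0x00
body[2] sub  r3, r1, r0 → r3=0xbd
body[3] mov  r2, r4 → r2=0x00
body[4] sub  r1, r2, #30 → r1=0xe2
body[5] xor  r4, r0, r3 → r4=0x7a
epilogue: pop r3=0x5b, sp=0xa9
prologue pushed ['r3'] at ['0xa8']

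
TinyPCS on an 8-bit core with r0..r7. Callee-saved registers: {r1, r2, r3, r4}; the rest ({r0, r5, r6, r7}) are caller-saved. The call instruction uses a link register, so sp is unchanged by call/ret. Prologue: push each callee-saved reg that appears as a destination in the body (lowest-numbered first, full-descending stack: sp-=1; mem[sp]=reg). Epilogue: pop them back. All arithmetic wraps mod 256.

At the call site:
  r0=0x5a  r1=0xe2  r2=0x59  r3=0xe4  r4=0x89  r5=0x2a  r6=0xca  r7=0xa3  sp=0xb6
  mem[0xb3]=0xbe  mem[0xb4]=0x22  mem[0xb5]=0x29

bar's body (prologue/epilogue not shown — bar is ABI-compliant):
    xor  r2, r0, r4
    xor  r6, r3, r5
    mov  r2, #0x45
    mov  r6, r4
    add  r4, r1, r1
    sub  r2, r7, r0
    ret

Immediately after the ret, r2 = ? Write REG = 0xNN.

prologue: push r2 -> mem[0xb5]=0x59, sp=0xb5
prologue: push r4 -> mem[0xb4]=0x89, sp=0xb4
body[0] xor  r2, r0, r4 -> r2=0xd3
body[1] xor  r6, r3, r5 -> r6=0xce
body[2] mov  r2, #0x45 -> r2=0x45
body[3] mov  r6, r4 -> r6=0x89
body[4] add  r4, r1, r1 -> r4=0xc4
body[5] sub  r2, r7, r0 -> r2=0x49
epilogue: pop r4=0x89, sp=0xb5
epilogue: pop r2=0x59, sp=0xb6
r2 is callee-saved -> restored

REG = 0x59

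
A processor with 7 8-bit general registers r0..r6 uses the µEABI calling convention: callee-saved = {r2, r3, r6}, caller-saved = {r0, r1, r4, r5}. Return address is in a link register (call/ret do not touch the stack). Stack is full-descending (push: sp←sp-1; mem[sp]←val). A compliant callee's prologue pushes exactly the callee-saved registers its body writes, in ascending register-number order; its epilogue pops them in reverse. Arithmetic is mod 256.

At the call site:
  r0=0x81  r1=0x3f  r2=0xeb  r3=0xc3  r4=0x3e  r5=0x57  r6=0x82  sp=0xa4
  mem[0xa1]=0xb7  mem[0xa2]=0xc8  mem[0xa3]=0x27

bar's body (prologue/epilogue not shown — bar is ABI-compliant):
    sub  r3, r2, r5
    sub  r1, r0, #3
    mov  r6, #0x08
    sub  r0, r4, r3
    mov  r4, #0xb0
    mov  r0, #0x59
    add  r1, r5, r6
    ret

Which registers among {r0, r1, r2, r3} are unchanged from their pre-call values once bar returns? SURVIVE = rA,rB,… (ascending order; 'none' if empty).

prologue: push r3 -> mem[0xa3]=0xc3, sp=0xa3
prologue: push r6 -> mem[0xa2]=0x82, sp=0xa2
body[0] sub  r3, r2, r5 -> r3=0x94
body[1] sub  r1, r0, #3 -> r1=0x7e
body[2] mov  r6, #0x08 -> r6=0x08
body[3] sub  r0, r4, r3 -> r0=0xaa
body[4] mov  r4, #0xb0 -> r4=0xb0
body[5] mov  r0, #0x59 -> r0=0x59
body[6] add  r1, r5, r6 -> r1=0x5f
epilogue: pop r6=0x82, sp=0xa3
epilogue: pop r3=0xc3, sp=0xa4
r0: caller-saved, written=True
r1: caller-saved, written=True
r2: callee-saved, written=False
r3: callee-saved, written=True

SURVIVE = r2,r3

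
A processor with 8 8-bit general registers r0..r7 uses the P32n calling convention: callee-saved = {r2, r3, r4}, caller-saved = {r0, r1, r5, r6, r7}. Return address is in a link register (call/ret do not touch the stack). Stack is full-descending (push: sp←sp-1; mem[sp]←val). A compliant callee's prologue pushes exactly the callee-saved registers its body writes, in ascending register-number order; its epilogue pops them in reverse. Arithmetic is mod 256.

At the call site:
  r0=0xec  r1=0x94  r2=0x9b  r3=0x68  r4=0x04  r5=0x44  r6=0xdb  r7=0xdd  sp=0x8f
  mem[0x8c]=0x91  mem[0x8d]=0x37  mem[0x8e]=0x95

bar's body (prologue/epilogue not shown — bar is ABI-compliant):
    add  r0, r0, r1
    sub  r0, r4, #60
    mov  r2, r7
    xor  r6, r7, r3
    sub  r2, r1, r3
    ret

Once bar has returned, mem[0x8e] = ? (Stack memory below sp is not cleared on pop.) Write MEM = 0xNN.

prologue: push r2 -> mem[0x8e]=0x9b, sp=0x8e
body[0] add  r0, r0, r1 -> r0=0x80
body[1] sub  r0, r4, #60 -> r0=0xc8
body[2] mov  r2, r7 -> r2=0xdd
body[3] xor  r6, r7, r3 -> r6=0xb5
body[4] sub  r2, r1, r3 -> r2=0x2c
epilogue: pop r2=0x9b, sp=0x8f
prologue pushed ['r2'] at ['0x8e']

MEM = 0x9b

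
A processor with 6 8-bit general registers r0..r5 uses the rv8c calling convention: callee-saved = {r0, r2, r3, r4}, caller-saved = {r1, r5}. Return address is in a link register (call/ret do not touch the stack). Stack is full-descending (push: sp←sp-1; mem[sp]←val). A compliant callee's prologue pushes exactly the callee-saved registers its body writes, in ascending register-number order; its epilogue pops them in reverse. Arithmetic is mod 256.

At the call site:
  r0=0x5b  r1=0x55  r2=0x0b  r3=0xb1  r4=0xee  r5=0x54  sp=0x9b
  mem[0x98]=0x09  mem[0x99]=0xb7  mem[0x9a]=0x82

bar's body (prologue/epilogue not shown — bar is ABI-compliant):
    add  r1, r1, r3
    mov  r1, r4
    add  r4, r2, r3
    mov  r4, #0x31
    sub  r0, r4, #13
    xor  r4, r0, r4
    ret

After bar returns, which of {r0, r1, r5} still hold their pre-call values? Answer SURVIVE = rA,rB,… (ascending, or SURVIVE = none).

SURVIVE = r0,r5

prologue: push r0 → mem[0x9a]=0x5b, sp=0x9a
prologue: push r4 → mem[0x99]=0xee, sp=0x99
body[0] add  r1, r1, r3 → r1=0x06
body[1] mov  r1, r4 → r1=0xee
body[2] add  r4, r2, r3 → r4=0xbc
body[3] mov  r4, #0x31 → r4=0x31
body[4] sub  r0, r4, #13 → r0=0x24
body[5] xor  r4, r0, r4 → r4=0x15
epilogue: pop r4=0xee, sp=0x9a
epilogue: pop r0=0x5b, sp=0x9b
r0: callee-saved, written=True
r1: caller-saved, written=True
r5: caller-saved, written=False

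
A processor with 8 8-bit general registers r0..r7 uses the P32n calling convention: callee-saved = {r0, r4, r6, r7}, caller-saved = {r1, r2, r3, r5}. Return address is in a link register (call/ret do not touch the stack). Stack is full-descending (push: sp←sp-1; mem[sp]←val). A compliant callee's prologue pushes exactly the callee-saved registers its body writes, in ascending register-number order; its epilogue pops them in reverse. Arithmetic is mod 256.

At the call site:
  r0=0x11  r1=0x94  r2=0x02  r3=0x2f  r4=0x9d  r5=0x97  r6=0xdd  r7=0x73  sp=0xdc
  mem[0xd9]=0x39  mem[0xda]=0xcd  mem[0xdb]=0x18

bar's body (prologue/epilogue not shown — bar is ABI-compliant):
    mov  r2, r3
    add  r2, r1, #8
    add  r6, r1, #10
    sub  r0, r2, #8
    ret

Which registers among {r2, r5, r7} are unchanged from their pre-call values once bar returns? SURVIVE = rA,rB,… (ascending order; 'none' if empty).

prologue: push r0 → mem[0xdb]=0x11, sp=0xdb
prologue: push r6 → mem[0xda]=0xdd, sp=0xda
body[0] mov  r2, r3 → r2=0x2f
body[1] add  r2, r1, #8 → r2=0x9c
body[2] add  r6, r1, #10 → r6=0x9e
body[3] sub  r0, r2, #8 → r0=0x94
epilogue: pop r6=0xdd, sp=0xdb
epilogue: pop r0=0x11, sp=0xdc
r2: caller-saved, written=True
r5: caller-saved, written=False
r7: callee-saved, written=False

SURVIVE = r5,r7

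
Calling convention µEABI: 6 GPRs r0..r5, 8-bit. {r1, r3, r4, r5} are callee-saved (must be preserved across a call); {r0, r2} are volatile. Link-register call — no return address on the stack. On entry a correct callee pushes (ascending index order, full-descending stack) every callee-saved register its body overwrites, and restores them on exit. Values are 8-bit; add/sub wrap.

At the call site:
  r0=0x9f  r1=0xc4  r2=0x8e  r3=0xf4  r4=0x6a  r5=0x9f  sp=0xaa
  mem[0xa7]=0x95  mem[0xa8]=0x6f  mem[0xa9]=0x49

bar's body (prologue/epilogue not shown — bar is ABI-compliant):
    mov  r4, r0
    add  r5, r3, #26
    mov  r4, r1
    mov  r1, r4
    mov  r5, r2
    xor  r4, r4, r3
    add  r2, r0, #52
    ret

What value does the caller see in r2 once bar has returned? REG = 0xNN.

prologue: push r1 → mem[0xa9]=0xc4, sp=0xa9
prologue: push r4 → mem[0xa8]=0x6a, sp=0xa8
prologue: push r5 → mem[0xa7]=0x9f, sp=0xa7
body[0] mov  r4, r0 → r4=0x9f
body[1] add  r5, r3, #26 → r5=0x0e
body[2] mov  r4, r1 → r4=0xc4
body[3] mov  r1, r4 → r1=0xc4
body[4] mov  r5, r2 → r5=0x8e
body[5] xor  r4, r4, r3 → r4=0x30
body[6] add  r2, r0, #52 → r2=0xd3
epilogue: pop r5=0x9f, sp=0xa8
epilogue: pop r4=0x6a, sp=0xa9
epilogue: pop r1=0xc4, sp=0xaa
r2 is caller-saved → body value

REG = 0xd3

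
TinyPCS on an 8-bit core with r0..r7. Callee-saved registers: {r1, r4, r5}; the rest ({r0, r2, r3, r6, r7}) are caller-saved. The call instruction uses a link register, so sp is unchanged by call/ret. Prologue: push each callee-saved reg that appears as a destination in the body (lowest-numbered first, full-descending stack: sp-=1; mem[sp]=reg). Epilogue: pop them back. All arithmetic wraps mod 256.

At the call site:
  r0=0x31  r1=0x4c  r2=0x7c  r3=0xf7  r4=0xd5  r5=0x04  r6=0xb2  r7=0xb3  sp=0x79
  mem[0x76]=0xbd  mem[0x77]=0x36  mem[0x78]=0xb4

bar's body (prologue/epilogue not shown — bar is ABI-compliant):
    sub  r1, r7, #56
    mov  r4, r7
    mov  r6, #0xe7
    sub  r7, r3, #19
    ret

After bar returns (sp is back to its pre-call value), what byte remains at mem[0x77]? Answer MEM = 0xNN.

prologue: push r1 -> mem[0x78]=0x4c, sp=0x78
prologue: push r4 -> mem[0x77]=0xd5, sp=0x77
body[0] sub  r1, r7, #56 -> r1=0x7b
body[1] mov  r4, r7 -> r4=0xb3
body[2] mov  r6, #0xe7 -> r6=0xe7
body[3] sub  r7, r3, #19 -> r7=0xe4
epilogue: pop r4=0xd5, sp=0x78
epilogue: pop r1=0x4c, sp=0x79
prologue pushed ['r1', 'r4'] at ['0x78', '0x77']

MEM = 0xd5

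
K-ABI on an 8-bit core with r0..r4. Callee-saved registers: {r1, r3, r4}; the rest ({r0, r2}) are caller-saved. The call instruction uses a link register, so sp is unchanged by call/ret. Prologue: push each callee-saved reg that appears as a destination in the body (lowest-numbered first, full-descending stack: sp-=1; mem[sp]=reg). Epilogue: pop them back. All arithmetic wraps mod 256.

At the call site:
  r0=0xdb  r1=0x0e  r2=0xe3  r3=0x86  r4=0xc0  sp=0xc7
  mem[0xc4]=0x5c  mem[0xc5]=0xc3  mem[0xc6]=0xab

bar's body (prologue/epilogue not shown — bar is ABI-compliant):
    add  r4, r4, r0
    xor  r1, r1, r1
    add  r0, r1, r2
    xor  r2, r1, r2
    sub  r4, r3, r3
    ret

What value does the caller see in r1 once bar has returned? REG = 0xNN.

REG = 0x0e

prologue: push r1 -> mem[0xc6]=0x0e, sp=0xc6
prologue: push r4 -> mem[0xc5]=0xc0, sp=0xc5
body[0] add  r4, r4, r0 -> r4=0x9b
body[1] xor  r1, r1, r1 -> r1=0x00
body[2] add  r0, r1, r2 -> r0=0xe3
body[3] xor  r2, r1, r2 -> r2=0xe3
body[4] sub  r4, r3, r3 -> r4=0x00
epilogue: pop r4=0xc0, sp=0xc6
epilogue: pop r1=0x0e, sp=0xc7
r1 is callee-saved -> restored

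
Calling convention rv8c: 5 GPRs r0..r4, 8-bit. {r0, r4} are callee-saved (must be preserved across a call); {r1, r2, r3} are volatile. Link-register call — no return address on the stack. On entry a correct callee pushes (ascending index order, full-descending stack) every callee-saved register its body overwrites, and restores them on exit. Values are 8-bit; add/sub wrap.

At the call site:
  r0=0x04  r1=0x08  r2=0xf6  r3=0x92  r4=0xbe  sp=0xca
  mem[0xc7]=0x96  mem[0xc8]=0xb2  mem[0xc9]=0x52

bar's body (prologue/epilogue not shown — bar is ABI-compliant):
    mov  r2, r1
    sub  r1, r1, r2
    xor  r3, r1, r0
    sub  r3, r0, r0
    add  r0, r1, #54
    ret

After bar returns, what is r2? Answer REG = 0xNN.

prologue: push r0 -> mem[0xc9]=0x04, sp=0xc9
body[0] mov  r2, r1 -> r2=0x08
body[1] sub  r1, r1, r2 -> r1=0x00
body[2] xor  r3, r1, r0 -> r3=0x04
body[3] sub  r3, r0, r0 -> r3=0x00
body[4] add  r0, r1, #54 -> r0=0x36
epilogue: pop r0=0x04, sp=0xca
r2 is caller-saved -> body value

REG = 0x08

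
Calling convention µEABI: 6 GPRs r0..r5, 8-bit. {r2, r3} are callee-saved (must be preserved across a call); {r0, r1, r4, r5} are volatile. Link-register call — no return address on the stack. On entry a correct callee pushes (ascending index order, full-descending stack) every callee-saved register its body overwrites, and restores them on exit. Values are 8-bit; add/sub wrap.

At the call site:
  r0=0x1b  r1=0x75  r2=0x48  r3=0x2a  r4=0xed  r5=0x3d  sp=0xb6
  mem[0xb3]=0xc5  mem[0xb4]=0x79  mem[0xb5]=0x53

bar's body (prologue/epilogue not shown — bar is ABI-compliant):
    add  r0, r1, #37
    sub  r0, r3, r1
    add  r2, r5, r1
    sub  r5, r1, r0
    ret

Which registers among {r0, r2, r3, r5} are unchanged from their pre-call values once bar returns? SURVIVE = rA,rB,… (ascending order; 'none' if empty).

SURVIVE = r2,r3

prologue: push r2 -> mem[0xb5]=0x48, sp=0xb5
body[0] add  r0, r1, #37 -> r0=0x9a
body[1] sub  r0, r3, r1 -> r0=0xb5
body[2] add  r2, r5, r1 -> r2=0xb2
body[3] sub  r5, r1, r0 -> r5=0xc0
epilogue: pop r2=0x48, sp=0xb6
r0: caller-saved, written=True
r2: callee-saved, written=True
r3: callee-saved, written=False
r5: caller-saved, written=True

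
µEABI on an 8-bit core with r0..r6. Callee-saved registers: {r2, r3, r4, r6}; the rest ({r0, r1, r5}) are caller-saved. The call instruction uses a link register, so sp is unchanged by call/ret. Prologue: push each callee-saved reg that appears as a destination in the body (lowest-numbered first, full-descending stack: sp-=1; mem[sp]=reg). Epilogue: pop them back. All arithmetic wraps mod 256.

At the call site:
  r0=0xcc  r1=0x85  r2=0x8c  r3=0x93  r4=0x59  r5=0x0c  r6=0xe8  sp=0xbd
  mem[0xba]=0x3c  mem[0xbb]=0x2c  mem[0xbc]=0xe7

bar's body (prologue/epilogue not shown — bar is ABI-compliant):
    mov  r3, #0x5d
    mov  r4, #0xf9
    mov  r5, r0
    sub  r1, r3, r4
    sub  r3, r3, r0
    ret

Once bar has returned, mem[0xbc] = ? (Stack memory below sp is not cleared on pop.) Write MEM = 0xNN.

MEM = 0x93

prologue: push r3 → mem[0xbc]=0x93, sp=0xbc
prologue: push r4 → mem[0xbb]=0x59, sp=0xbb
body[0] mov  r3, #0x5d → r3=0x5d
body[1] mov  r4, #0xf9 → r4=0xf9
body[2] mov  r5, r0 → r5=0xcc
body[3] sub  r1, r3, r4 → r1=0x64
body[4] sub  r3, r3, r0 → r3=0x91
epilogue: pop r4=0x59, sp=0xbc
epilogue: pop r3=0x93, sp=0xbd
prologue pushed ['r3', 'r4'] at ['0xbc', '0xbb']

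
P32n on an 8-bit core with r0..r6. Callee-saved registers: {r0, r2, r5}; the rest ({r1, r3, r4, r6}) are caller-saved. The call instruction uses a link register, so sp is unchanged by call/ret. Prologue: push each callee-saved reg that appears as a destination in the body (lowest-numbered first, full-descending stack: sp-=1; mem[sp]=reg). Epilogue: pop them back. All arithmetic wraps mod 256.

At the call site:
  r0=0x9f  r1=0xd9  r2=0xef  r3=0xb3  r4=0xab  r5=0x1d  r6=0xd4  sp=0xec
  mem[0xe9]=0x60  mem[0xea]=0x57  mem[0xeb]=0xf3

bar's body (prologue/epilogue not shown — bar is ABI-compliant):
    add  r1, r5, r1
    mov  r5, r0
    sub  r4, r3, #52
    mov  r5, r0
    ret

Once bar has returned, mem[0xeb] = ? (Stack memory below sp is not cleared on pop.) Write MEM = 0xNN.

MEM = 0x1d

prologue: push r5 → mem[0xeb]=0x1d, sp=0xeb
body[0] add  r1, r5, r1 → r1=0xf6
body[1] mov  r5, r0 → r5=0x9f
body[2] sub  r4, r3, #52 → r4=0x7f
body[3] mov  r5, r0 → r5=0x9f
epilogue: pop r5=0x1d, sp=0xec
prologue pushed ['r5'] at ['0xeb']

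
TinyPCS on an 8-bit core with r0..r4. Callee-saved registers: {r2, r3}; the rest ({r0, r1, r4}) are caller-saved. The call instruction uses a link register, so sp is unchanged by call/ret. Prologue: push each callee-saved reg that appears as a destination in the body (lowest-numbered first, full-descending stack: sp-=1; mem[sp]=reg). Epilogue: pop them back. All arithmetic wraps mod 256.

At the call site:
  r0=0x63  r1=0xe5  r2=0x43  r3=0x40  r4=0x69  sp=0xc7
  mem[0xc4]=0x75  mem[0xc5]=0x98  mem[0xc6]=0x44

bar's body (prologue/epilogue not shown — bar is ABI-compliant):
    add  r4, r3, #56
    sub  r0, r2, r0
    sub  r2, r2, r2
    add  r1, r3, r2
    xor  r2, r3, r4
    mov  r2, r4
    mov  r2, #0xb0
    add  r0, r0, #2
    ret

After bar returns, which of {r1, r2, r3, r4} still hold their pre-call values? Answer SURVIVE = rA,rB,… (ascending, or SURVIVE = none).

prologue: push r2 → mem[0xc6]=0x43, sp=0xc6
body[0] add  r4, r3, #56 → r4=0x78
body[1] sub  r0, r2, r0 → r0=0xe0
body[2] sub  r2, r2, r2 → r2=0x00
body[3] add  r1, r3, r2 → r1=0x40
body[4] xor  r2, r3, r4 → r2=0x38
body[5] mov  r2, r4 → r2=0x78
body[6] mov  r2, #0xb0 → r2=0xb0
body[7] add  r0, r0, #2 → r0=0xe2
epilogue: pop r2=0x43, sp=0xc7
r1: caller-saved, written=True
r2: callee-saved, written=True
r3: callee-saved, written=False
r4: caller-saved, written=True

SURVIVE = r2,r3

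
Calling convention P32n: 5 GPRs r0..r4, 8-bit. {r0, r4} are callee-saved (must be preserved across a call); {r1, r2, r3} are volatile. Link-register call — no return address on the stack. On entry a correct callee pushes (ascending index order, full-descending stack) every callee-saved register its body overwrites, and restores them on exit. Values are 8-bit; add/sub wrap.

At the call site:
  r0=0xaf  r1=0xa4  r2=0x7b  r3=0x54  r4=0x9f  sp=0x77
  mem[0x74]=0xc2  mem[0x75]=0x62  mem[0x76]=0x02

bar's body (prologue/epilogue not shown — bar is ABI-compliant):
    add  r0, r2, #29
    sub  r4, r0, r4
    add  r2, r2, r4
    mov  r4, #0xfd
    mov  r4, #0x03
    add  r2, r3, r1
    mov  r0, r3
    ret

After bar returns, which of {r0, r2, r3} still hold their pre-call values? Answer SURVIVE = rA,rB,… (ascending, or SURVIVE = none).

SURVIVE = r0,r3

prologue: push r0 → mem[0x76]=0xaf, sp=0x76
prologue: push r4 → mem[0x75]=0x9f, sp=0x75
body[0] add  r0, r2, #29 → r0=0x98
body[1] sub  r4, r0, r4 → r4=0xf9
body[2] add  r2, r2, r4 → r2=0x74
body[3] mov  r4, #0xfd → r4=0xfd
body[4] mov  r4, #0x03 → r4=0x03
body[5] add  r2, r3, r1 → r2=0xf8
body[6] mov  r0, r3 → r0=0x54
epilogue: pop r4=0x9f, sp=0x76
epilogue: pop r0=0xaf, sp=0x77
r0: callee-saved, written=True
r2: caller-saved, written=True
r3: caller-saved, written=False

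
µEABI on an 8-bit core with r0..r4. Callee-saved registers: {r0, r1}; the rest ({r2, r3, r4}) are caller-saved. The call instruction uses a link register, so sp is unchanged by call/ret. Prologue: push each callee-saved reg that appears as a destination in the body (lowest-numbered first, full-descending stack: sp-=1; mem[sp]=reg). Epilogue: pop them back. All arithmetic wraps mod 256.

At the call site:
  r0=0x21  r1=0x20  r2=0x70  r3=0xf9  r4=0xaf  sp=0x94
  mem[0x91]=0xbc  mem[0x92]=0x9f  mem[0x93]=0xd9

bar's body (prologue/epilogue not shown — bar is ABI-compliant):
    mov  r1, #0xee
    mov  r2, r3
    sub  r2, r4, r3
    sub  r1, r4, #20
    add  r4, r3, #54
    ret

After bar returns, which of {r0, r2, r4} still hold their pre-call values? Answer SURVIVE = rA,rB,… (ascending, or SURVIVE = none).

SURVIVE = r0

prologue: push r1 -> mem[0x93]=0x20, sp=0x93
body[0] mov  r1, #0xee -> r1=0xee
body[1] mov  r2, r3 -> r2=0xf9
body[2] sub  r2, r4, r3 -> r2=0xb6
body[3] sub  r1, r4, #20 -> r1=0x9b
body[4] add  r4, r3, #54 -> r4=0x2f
epilogue: pop r1=0x20, sp=0x94
r0: callee-saved, written=False
r2: caller-saved, written=True
r4: caller-saved, written=True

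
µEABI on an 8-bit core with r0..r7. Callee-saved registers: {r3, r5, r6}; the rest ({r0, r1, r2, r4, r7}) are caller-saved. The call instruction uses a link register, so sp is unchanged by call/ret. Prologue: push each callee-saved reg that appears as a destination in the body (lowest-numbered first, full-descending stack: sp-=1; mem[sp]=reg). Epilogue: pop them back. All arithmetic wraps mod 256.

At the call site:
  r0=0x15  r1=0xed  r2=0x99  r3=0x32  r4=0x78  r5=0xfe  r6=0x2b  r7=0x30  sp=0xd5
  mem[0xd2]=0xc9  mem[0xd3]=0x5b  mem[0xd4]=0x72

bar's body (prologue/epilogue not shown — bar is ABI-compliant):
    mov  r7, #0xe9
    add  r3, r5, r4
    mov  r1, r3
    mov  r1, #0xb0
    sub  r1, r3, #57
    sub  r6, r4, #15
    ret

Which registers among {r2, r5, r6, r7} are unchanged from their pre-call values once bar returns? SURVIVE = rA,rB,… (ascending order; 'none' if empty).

SURVIVE = r2,r5,r6

prologue: push r3 -> mem[0xd4]=0x32, sp=0xd4
prologue: push r6 -> mem[0xd3]=0x2b, sp=0xd3
body[0] mov  r7, #0xe9 -> r7=0xe9
body[1] add  r3, r5, r4 -> r3=0x76
body[2] mov  r1, r3 -> r1=0x76
body[3] mov  r1, #0xb0 -> r1=0xb0
body[4] sub  r1, r3, #57 -> r1=0x3d
body[5] sub  r6, r4, #15 -> r6=0x69
epilogue: pop r6=0x2b, sp=0xd4
epilogue: pop r3=0x32, sp=0xd5
r2: caller-saved, written=False
r5: callee-saved, written=False
r6: callee-saved, written=True
r7: caller-saved, written=True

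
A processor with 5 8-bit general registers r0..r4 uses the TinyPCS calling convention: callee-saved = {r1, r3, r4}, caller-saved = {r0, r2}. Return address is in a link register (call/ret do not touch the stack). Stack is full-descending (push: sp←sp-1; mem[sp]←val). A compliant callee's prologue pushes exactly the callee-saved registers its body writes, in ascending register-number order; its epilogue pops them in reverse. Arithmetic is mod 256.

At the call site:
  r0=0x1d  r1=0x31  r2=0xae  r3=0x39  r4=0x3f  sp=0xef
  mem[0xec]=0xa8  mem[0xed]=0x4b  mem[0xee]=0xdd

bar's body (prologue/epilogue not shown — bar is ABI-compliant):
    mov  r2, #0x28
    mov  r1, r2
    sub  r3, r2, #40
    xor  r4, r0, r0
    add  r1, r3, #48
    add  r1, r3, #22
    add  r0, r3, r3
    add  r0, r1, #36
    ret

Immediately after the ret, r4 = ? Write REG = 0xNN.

REG = 0x3f

prologue: push r1 → mem[0xee]=0x31, sp=0xee
prologue: push r3 → mem[0xed]=0x39, sp=0xed
prologue: push r4 → mem[0xec]=0x3f, sp=0xec
body[0] mov  r2, #0x28 → r2=0x28
body[1] mov  r1, r2 → r1=0x28
body[2] sub  r3, r2, #40 → r3=0x00
body[3] xor  r4, r0, r0 → r4=0x00
body[4] add  r1, r3, #48 → r1=0x30
body[5] add  r1, r3, #22 → r1=0x16
body[6] add  r0, r3, r3 → r0=0x00
body[7] add  r0, r1, #36 → r0=0x3a
epilogue: pop r4=0x3f, sp=0xed
epilogue: pop r3=0x39, sp=0xee
epilogue: pop r1=0x31, sp=0xef
r4 is callee-saved → restored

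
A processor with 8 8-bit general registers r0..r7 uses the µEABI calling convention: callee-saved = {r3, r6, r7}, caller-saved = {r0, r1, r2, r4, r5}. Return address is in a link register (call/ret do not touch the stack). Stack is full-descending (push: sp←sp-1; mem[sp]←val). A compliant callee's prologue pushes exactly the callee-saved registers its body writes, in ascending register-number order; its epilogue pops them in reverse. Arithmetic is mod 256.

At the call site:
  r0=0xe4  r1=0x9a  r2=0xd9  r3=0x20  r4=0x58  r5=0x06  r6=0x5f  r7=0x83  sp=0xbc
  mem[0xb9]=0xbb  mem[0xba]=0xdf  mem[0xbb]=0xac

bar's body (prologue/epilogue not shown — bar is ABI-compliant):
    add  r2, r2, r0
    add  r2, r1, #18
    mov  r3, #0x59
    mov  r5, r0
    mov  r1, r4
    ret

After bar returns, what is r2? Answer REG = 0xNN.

prologue: push r3 → mem[0xbb]=0x20, sp=0xbb
body[0] add  r2, r2, r0 → r2=0xbd
body[1] add  r2, r1, #18 → r2=0xac
body[2] mov  r3, #0x59 → r3=0x59
body[3] mov  r5, r0 → r5=0xe4
body[4] mov  r1, r4 → r1=0x58
epilogue: pop r3=0x20, sp=0xbc
r2 is caller-saved → body value

REG = 0xac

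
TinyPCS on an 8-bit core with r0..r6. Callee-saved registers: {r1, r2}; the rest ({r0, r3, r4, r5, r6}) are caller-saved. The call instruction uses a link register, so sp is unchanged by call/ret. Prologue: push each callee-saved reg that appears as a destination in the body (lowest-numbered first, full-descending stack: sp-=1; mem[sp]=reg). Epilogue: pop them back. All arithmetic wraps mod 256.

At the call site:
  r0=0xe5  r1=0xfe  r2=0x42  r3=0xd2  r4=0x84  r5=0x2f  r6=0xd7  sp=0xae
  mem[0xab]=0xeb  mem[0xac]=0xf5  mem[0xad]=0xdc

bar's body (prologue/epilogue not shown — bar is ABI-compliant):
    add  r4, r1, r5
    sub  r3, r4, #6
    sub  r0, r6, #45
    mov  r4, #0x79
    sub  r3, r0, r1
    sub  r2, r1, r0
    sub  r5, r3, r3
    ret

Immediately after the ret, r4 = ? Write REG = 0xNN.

prologue: push r2 -> mem[0xad]=0x42, sp=0xad
body[0] add  r4, r1, r5 -> r4=0x2d
body[1] sub  r3, r4, #6 -> r3=0x27
body[2] sub  r0, r6, #45 -> r0=0xaa
body[3] mov  r4, #0x79 -> r4=0x79
body[4] sub  r3, r0, r1 -> r3=0xac
body[5] sub  r2, r1, r0 -> r2=0x54
body[6] sub  r5, r3, r3 -> r5=0x00
epilogue: pop r2=0x42, sp=0xae
r4 is caller-saved -> body value

REG = 0x79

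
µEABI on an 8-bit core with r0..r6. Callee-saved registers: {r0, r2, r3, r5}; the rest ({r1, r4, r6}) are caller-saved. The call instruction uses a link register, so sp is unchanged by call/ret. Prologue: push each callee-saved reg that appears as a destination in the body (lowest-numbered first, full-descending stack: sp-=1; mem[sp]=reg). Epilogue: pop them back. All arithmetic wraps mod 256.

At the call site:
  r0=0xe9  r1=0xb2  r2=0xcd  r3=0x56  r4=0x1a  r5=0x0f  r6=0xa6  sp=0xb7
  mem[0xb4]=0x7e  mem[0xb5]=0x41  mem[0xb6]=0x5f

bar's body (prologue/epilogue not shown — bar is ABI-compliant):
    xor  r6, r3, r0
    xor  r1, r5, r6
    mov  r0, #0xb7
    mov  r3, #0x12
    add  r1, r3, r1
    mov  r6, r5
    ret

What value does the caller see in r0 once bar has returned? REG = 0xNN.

REG = 0xe9

prologue: push r0 → mem[0xb6]=0xe9, sp=0xb6
prologue: push r3 → mem[0xb5]=0x56, sp=0xb5
body[0] xor  r6, r3, r0 → r6=0xbf
body[1] xor  r1, r5, r6 → r1=0xb0
body[2] mov  r0, #0xb7 → r0=0xb7
body[3] mov  r3, #0x12 → r3=0x12
body[4] add  r1, r3, r1 → r1=0xc2
body[5] mov  r6, r5 → r6=0x0f
epilogue: pop r3=0x56, sp=0xb6
epilogue: pop r0=0xe9, sp=0xb7
r0 is callee-saved → restored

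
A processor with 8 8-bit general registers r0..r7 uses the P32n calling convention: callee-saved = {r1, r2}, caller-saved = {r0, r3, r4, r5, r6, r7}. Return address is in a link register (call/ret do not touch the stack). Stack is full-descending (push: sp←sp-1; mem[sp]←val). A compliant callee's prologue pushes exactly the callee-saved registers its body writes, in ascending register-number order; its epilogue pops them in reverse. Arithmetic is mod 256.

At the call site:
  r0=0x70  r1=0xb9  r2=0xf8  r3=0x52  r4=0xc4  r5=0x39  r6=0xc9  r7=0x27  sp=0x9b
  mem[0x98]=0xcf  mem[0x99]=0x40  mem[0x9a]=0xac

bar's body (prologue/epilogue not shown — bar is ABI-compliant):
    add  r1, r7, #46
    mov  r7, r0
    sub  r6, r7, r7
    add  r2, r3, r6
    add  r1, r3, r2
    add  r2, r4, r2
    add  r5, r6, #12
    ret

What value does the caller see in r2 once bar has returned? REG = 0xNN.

REG = 0xf8

prologue: push r1 -> mem[0x9a]=0xb9, sp=0x9a
prologue: push r2 -> mem[0x99]=0xf8, sp=0x99
body[0] add  r1, r7, #46 -> r1=0x55
body[1] mov  r7, r0 -> r7=0x70
body[2] sub  r6, r7, r7 -> r6=0x00
body[3] add  r2, r3, r6 -> r2=0x52
body[4] add  r1, r3, r2 -> r1=0xa4
body[5] add  r2, r4, r2 -> r2=0x16
body[6] add  r5, r6, #12 -> r5=0x0c
epilogue: pop r2=0xf8, sp=0x9a
epilogue: pop r1=0xb9, sp=0x9b
r2 is callee-saved -> restored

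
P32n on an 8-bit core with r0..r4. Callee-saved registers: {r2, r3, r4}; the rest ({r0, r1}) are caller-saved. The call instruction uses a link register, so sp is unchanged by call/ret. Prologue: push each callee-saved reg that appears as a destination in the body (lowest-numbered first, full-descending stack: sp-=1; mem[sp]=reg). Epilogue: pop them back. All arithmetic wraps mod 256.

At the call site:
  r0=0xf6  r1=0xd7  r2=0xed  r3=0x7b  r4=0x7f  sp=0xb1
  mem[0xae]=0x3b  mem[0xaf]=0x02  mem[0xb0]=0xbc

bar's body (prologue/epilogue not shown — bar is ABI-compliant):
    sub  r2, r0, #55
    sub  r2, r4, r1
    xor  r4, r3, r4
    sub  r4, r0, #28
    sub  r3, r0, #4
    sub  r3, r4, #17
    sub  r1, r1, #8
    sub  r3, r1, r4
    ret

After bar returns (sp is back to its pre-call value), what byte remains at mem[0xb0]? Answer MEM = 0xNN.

MEM = 0xed

prologue: push r2 -> mem[0xb0]=0xed, sp=0xb0
prologue: push r3 -> mem[0xaf]=0x7b, sp=0xaf
prologue: push r4 -> mem[0xae]=0x7f, sp=0xae
body[0] sub  r2, r0, #55 -> r2=0xbf
body[1] sub  r2, r4, r1 -> r2=0xa8
body[2] xor  r4, r3, r4 -> r4=0x04
body[3] sub  r4, r0, #28 -> r4=0xda
body[4] sub  r3, r0, #4 -> r3=0xf2
body[5] sub  r3, r4, #17 -> r3=0xc9
body[6] sub  r1, r1, #8 -> r1=0xcf
body[7] sub  r3, r1, r4 -> r3=0xf5
epilogue: pop r4=0x7f, sp=0xaf
epilogue: pop r3=0x7b, sp=0xb0
epilogue: pop r2=0xed, sp=0xb1
prologue pushed ['r2', 'r3', 'r4'] at ['0xb0', '0xaf', '0xae']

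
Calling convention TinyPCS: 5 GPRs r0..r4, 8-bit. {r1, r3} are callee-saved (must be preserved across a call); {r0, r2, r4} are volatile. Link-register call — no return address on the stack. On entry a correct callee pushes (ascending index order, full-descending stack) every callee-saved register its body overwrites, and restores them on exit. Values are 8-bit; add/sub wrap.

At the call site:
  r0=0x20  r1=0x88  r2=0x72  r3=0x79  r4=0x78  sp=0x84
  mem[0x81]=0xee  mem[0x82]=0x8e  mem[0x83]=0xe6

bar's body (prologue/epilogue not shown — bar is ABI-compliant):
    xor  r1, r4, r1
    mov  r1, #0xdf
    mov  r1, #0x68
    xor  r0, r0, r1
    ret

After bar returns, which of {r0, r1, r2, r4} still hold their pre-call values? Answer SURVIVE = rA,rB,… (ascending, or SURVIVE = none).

prologue: push r1 -> mem[0x83]=0x88, sp=0x83
body[0] xor  r1, r4, r1 -> r1=0xf0
body[1] mov  r1, #0xdf -> r1=0xdf
body[2] mov  r1, #0x68 -> r1=0x68
body[3] xor  r0, r0, r1 -> r0=0x48
epilogue: pop r1=0x88, sp=0x84
r0: caller-saved, written=True
r1: callee-saved, written=True
r2: caller-saved, written=False
r4: caller-saved, written=False

SURVIVE = r1,r2,r4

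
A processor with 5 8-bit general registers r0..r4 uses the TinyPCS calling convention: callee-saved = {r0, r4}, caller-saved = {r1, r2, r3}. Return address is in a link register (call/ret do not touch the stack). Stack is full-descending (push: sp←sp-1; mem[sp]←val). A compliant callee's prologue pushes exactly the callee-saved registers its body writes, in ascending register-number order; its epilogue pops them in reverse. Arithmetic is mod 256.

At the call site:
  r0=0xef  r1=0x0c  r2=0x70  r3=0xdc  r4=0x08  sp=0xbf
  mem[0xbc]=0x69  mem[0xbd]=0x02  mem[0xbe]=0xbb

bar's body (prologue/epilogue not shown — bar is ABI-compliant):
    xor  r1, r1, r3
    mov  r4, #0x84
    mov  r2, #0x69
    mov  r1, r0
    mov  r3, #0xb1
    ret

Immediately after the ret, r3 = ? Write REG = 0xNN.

REG = 0xb1

prologue: push r4 → mem[0xbe]=0x08, sp=0xbe
body[0] xor  r1, r1, r3 → r1=0xd0
body[1] mov  r4, #0x84 → r4=0x84
body[2] mov  r2, #0x69 → r2=0x69
body[3] mov  r1, r0 → r1=0xef
body[4] mov  r3, #0xb1 → r3=0xb1
epilogue: pop r4=0x08, sp=0xbf
r3 is caller-saved → body value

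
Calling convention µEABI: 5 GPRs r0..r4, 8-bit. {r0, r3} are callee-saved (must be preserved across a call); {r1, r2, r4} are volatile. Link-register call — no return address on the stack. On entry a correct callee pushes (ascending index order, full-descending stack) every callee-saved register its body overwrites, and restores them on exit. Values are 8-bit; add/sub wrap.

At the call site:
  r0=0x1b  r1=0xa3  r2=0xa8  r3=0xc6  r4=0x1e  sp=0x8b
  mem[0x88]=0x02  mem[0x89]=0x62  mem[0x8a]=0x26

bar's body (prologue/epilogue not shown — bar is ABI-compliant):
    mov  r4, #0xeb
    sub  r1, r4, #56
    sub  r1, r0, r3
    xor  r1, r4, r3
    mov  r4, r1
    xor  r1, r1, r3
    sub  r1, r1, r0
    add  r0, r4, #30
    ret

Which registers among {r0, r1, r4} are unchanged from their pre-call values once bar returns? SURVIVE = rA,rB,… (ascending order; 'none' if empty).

SURVIVE = r0

prologue: push r0 → mem[0x8a]=0x1b, sp=0x8a
body[0] mov  r4, #0xeb → r4=0xeb
body[1] sub  r1, r4, #56 → r1=0xb3
body[2] sub  r1, r0, r3 → r1=0x55
body[3] xor  r1, r4, r3 → r1=0x2d
body[4] mov  r4, r1 → r4=0x2d
body[5] xor  r1, r1, r3 → r1=0xeb
body[6] sub  r1, r1, r0 → r1=0xd0
body[7] add  r0, r4, #30 → r0=0x4b
epilogue: pop r0=0x1b, sp=0x8b
r0: callee-saved, written=True
r1: caller-saved, written=True
r4: caller-saved, written=True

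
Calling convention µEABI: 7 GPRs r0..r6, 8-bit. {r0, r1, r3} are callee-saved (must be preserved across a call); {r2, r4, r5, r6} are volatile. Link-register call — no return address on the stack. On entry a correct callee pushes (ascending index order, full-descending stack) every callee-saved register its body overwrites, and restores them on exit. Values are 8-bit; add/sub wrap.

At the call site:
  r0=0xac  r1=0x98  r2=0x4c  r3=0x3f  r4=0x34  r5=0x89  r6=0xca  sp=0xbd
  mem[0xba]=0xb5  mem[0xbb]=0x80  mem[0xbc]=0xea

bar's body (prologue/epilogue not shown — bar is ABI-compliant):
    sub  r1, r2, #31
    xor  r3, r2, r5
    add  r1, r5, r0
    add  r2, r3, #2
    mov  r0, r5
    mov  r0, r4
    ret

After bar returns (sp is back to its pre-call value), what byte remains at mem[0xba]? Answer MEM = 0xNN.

prologue: push r0 -> mem[0xbc]=0xac, sp=0xbc
prologue: push r1 -> mem[0xbb]=0x98, sp=0xbb
prologue: push r3 -> mem[0xba]=0x3f, sp=0xba
body[0] sub  r1, r2, #31 -> r1=0x2d
body[1] xor  r3, r2, r5 -> r3=0xc5
body[2] add  r1, r5, r0 -> r1=0x35
body[3] add  r2, r3, #2 -> r2=0xc7
body[4] mov  r0, r5 -> r0=0x89
body[5] mov  r0, r4 -> r0=0x34
epilogue: pop r3=0x3f, sp=0xbb
epilogue: pop r1=0x98, sp=0xbc
epilogue: pop r0=0xac, sp=0xbd
prologue pushed ['r0', 'r1', 'r3'] at ['0xbc', '0xbb', '0xba']

MEM = 0x3f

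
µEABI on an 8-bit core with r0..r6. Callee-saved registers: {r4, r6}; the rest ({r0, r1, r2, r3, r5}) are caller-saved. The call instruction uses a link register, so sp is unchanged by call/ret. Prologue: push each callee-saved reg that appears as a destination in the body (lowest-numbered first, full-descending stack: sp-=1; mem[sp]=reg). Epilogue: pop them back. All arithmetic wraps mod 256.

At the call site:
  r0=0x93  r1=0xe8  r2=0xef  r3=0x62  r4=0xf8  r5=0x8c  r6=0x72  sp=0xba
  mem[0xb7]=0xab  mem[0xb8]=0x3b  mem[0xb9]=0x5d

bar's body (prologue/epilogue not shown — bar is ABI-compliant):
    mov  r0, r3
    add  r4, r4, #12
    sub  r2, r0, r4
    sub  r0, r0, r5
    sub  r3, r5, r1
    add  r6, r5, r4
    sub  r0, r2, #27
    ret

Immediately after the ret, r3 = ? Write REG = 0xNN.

REG = 0xa4

prologue: push r4 -> mem[0xb9]=0xf8, sp=0xb9
prologue: push r6 -> mem[0xb8]=0x72, sp=0xb8
body[0] mov  r0, r3 -> r0=0x62
body[1] add  r4, r4, #12 -> r4=0x04
body[2] sub  r2, r0, r4 -> r2=0x5e
body[3] sub  r0, r0, r5 -> r0=0xd6
body[4] sub  r3, r5, r1 -> r3=0xa4
body[5] add  r6, r5, r4 -> r6=0x90
body[6] sub  r0, r2, #27 -> r0=0x43
epilogue: pop r6=0x72, sp=0xb9
epilogue: pop r4=0xf8, sp=0xba
r3 is caller-saved -> body value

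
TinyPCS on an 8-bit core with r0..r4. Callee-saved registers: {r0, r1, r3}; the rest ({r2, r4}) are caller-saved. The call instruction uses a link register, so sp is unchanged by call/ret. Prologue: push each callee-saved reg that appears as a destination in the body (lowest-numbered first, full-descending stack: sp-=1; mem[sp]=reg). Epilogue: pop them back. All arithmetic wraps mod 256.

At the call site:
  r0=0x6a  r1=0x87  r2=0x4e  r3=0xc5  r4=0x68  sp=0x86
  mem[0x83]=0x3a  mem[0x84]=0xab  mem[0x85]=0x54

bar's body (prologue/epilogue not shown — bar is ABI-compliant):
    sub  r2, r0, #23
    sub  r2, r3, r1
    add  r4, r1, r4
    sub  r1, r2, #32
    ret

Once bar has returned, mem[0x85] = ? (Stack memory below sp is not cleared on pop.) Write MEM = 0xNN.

MEM = 0x87

prologue: push r1 → mem[0x85]=0x87, sp=0x85
body[0] sub  r2, r0, #23 → r2=0x53
body[1] sub  r2, r3, r1 → r2=0x3e
body[2] add  r4, r1, r4 → r4=0xef
body[3] sub  r1, r2, #32 → r1=0x1e
epilogue: pop r1=0x87, sp=0x86
prologue pushed ['r1'] at ['0x85']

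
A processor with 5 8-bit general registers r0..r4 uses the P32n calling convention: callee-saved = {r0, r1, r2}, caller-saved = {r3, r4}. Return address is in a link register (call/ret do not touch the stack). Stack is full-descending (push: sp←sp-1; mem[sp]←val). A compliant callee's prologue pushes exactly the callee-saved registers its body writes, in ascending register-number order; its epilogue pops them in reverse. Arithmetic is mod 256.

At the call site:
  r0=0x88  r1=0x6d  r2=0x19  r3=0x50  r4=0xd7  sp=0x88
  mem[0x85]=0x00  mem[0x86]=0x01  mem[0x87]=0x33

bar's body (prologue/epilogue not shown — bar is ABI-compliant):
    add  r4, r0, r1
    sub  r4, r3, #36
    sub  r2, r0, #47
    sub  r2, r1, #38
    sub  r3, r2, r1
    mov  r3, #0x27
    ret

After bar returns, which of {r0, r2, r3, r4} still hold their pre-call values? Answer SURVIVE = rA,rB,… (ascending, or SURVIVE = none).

SURVIVE = r0,r2

prologue: push r2 → mem[0x87]=0x19, sp=0x87
body[0] add  r4, r0, r1 → r4=0xf5
body[1] sub  r4, r3, #36 → r4=0x2c
body[2] sub  r2, r0, #47 → r2=0x59
body[3] sub  r2, r1, #38 → r2=0x47
body[4] sub  r3, r2, r1 → r3=0xda
body[5] mov  r3, #0x27 → r3=0x27
epilogue: pop r2=0x19, sp=0x88
r0: callee-saved, written=False
r2: callee-saved, written=True
r3: caller-saved, written=True
r4: caller-saved, written=True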